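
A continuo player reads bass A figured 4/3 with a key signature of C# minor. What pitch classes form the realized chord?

The written figures 4/3 are shorthand for 6/4/3: the 6 is implied.
A third above A in this key is C#.
A fourth above A in this key is D#.
A sixth above A in this key is F#.
Together with the bass A, this spells D# half-diminished seventh in second inversion.

A, C#, D#, F#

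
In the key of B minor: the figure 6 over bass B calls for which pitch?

G

Counting 5 letter steps above B lands on G; in B minor, that letter is G.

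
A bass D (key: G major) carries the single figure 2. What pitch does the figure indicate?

Counting 1 letter step above D lands on E; in G major, that letter is E.

E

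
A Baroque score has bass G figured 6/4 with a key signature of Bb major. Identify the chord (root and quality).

The figures 6/4 indicate a triad in second inversion.
In second inversion the root lies a fourth above the bass: a fourth above G in Bb major is C.
The chord tones are G, C, Eb, giving C minor.

C minor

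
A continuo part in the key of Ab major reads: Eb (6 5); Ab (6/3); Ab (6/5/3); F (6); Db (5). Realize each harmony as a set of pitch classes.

Eb (6/5/3): Eb, G, Bb, C.
Ab (6/3): Ab, C, F.
Ab (6/5/3): Ab, C, Eb, F.
F (6/3): F, Ab, Db.
Db (5/3): Db, F, Ab.

Eb, G, Bb, C | Ab, C, F | Ab, C, Eb, F | F, Ab, Db | Db, F, Ab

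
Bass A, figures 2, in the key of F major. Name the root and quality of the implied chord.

Bb major seventh

The figures 2 indicate a seventh chord in third inversion.
In third inversion the root lies a second above the bass: a second above A in F major is Bb.
The chord tones are A, Bb, D, F, giving Bb major seventh.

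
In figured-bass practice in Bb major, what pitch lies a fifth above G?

Counting 4 letter steps above G lands on D; in Bb major, that letter is D.

D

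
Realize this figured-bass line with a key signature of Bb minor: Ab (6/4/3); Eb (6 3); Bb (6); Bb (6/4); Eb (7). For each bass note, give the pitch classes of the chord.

Ab (6/4/3): Ab, C, Db, F.
Eb (6/3): Eb, Gb, C.
Bb (6/3): Bb, Db, Gb.
Bb (6/4): Bb, Eb, Gb.
Eb (7/5/3): Eb, Gb, Bb, Db.

Ab, C, Db, F | Eb, Gb, C | Bb, Db, Gb | Bb, Eb, Gb | Eb, Gb, Bb, Db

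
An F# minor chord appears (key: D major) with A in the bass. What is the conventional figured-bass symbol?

A is the third of F# minor, so the chord is in first inversion.
A triad in first inversion is figured 6/3, conventionally abbreviated 6.

6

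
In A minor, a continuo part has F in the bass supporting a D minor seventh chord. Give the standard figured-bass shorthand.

6/5

F is the third of D minor seventh, so the chord is in first inversion.
A seventh chord in first inversion is figured 6/5/3, conventionally abbreviated 6/5.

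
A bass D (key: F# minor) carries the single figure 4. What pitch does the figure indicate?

Counting 3 letter steps above D lands on G; in F# minor, that letter is G#.

G#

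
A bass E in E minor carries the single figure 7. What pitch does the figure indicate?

D

Counting 6 letter steps above E lands on D; in E minor, that letter is D.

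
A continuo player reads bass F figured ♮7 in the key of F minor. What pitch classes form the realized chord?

The written figures ♮7 are shorthand for 7/5/3: the 5/3 are implied.
A third above F in this key is Ab.
A fifth above F in this key is C.
A seventh above F in this key is Eb, made natural (E) by the ♮ figure.
Together with the bass F, this spells F minor-major seventh in root position.

F, Ab, C, E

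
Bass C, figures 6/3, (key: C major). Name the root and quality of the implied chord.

The figures 6/3 indicate a triad in first inversion.
In first inversion the root lies a sixth above the bass: a sixth above C in C major is A.
The chord tones are C, E, A, giving A minor.

A minor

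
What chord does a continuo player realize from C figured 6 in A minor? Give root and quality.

The figures 6 indicate a triad in first inversion.
In first inversion the root lies a sixth above the bass: a sixth above C in A minor is A.
The chord tones are C, E, A, giving A minor.

A minor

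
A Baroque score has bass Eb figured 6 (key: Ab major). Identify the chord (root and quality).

The figures 6 indicate a triad in first inversion.
In first inversion the root lies a sixth above the bass: a sixth above Eb in Ab major is C.
The chord tones are Eb, G, C, giving C minor.

C minor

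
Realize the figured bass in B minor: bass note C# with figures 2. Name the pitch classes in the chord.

C#, D, F#, A

The written figures 2 are shorthand for 6/4/2: the 6/4 are implied.
A second above C# in this key is D.
A fourth above C# in this key is F#.
A sixth above C# in this key is A.
Together with the bass C#, this spells D major seventh in third inversion.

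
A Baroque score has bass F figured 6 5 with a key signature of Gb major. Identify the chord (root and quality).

The figures 6 5 indicate a seventh chord in first inversion.
In first inversion the root lies a sixth above the bass: a sixth above F in Gb major is Db.
The chord tones are F, Ab, Cb, Db, giving Db dominant seventh.

Db dominant seventh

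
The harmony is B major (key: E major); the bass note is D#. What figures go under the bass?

D# is the third of B major, so the chord is in first inversion.
A triad in first inversion is figured 6/3, conventionally abbreviated 6.

6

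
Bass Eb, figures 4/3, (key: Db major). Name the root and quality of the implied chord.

Ab dominant seventh

The figures 4/3 indicate a seventh chord in second inversion.
In second inversion the root lies a fourth above the bass: a fourth above Eb in Db major is Ab.
The chord tones are Eb, Gb, Ab, C, giving Ab dominant seventh.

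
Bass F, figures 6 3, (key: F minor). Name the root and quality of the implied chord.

The figures 6 3 indicate a triad in first inversion.
In first inversion the root lies a sixth above the bass: a sixth above F in F minor is Db.
The chord tones are F, Ab, Db, giving Db major.

Db major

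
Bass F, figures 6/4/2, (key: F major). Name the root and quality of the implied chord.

The figures 6/4/2 indicate a seventh chord in third inversion.
In third inversion the root lies a second above the bass: a second above F in F major is G.
The chord tones are F, G, Bb, D, giving G minor seventh.

G minor seventh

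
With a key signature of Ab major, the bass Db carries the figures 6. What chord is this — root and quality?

Bb minor

The figures 6 indicate a triad in first inversion.
In first inversion the root lies a sixth above the bass: a sixth above Db in Ab major is Bb.
The chord tones are Db, F, Bb, giving Bb minor.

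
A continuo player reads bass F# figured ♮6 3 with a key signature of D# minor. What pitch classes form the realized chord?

F#, A#, D

A third above F# in this key is A#.
A sixth above F# in this key is D#, made natural (D) by the ♮ figure.
Together with the bass F#, this spells D augmented in first inversion.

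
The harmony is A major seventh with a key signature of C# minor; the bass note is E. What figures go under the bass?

E is the fifth of A major seventh, so the chord is in second inversion.
A seventh chord in second inversion is figured 6/4/3, conventionally abbreviated 4/3.

4/3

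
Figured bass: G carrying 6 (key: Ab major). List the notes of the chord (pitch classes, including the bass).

G, Bb, Eb

The written figures 6 are shorthand for 6/3: the 3 is implied.
A third above G in this key is Bb.
A sixth above G in this key is Eb.
Together with the bass G, this spells Eb major in first inversion.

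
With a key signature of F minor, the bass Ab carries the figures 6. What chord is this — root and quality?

F minor

The figures 6 indicate a triad in first inversion.
In first inversion the root lies a sixth above the bass: a sixth above Ab in F minor is F.
The chord tones are Ab, C, F, giving F minor.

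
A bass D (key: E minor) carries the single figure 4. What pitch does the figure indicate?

G

Counting 3 letter steps above D lands on G; in E minor, that letter is G.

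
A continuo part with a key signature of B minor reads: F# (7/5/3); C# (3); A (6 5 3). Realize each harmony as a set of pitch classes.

F#, A, C#, E | C#, E, G | A, C#, E, F#

F# (7/5/3): F#, A, C#, E.
C# (5/3): C#, E, G.
A (6/5/3): A, C#, E, F#.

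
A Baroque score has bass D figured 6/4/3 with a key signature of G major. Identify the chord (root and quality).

G major seventh

The figures 6/4/3 indicate a seventh chord in second inversion.
In second inversion the root lies a fourth above the bass: a fourth above D in G major is G.
The chord tones are D, F#, G, B, giving G major seventh.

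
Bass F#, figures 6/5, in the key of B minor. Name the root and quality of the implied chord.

D major seventh

The figures 6/5 indicate a seventh chord in first inversion.
In first inversion the root lies a sixth above the bass: a sixth above F# in B minor is D.
The chord tones are F#, A, C#, D, giving D major seventh.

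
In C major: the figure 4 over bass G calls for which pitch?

C

Counting 3 letter steps above G lands on C; in C major, that letter is C.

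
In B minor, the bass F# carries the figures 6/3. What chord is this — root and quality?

The figures 6/3 indicate a triad in first inversion.
In first inversion the root lies a sixth above the bass: a sixth above F# in B minor is D.
The chord tones are F#, A, D, giving D major.

D major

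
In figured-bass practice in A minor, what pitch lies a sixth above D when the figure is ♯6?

B#

Counting 5 letter steps above D lands on B; in A minor, that letter is B.
The #6 figure raises it a semitone, giving B#.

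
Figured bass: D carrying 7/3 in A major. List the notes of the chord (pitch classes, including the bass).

D, F#, A, C#

The written figures 7/3 are shorthand for 7/5/3: the 5 is implied.
A third above D in this key is F#.
A fifth above D in this key is A.
A seventh above D in this key is C#.
Together with the bass D, this spells D major seventh in root position.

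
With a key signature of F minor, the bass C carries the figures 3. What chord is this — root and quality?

The figures 3 indicate a triad in root position.
In root position the bass is the root, so the root is C.
The chord tones are C, Eb, G, giving C minor.

C minor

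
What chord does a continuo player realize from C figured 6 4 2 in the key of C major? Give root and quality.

D minor seventh

The figures 6 4 2 indicate a seventh chord in third inversion.
In third inversion the root lies a second above the bass: a second above C in C major is D.
The chord tones are C, D, F, A, giving D minor seventh.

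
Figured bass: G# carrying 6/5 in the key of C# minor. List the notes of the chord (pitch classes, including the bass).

The written figures 6/5 are shorthand for 6/5/3: the 3 is implied.
A third above G# in this key is B.
A fifth above G# in this key is D#.
A sixth above G# in this key is E.
Together with the bass G#, this spells E major seventh in first inversion.

G#, B, D#, E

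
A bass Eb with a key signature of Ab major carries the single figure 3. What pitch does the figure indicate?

G

Counting 2 letter steps above Eb lands on G; in Ab major, that letter is G.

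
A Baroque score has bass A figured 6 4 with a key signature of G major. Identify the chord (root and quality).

D major

The figures 6 4 indicate a triad in second inversion.
In second inversion the root lies a fourth above the bass: a fourth above A in G major is D.
The chord tones are A, D, F#, giving D major.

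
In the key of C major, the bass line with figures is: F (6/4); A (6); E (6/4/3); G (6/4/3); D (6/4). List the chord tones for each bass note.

F (6/4): F, B, D.
A (6/3): A, C, F.
E (6/4/3): E, G, A, C.
G (6/4/3): G, B, C, E.
D (6/4): D, G, B.

F, B, D | A, C, F | E, G, A, C | G, B, C, E | D, G, B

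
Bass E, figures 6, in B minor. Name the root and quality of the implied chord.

The figures 6 indicate a triad in first inversion.
In first inversion the root lies a sixth above the bass: a sixth above E in B minor is C#.
The chord tones are E, G, C#, giving C# diminished.

C# diminished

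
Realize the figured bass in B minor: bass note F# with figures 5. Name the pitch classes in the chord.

F#, A, C#

The written figures 5 are shorthand for 5/3: the 3 is implied.
A third above F# in this key is A.
A fifth above F# in this key is C#.
Together with the bass F#, this spells F# minor in root position.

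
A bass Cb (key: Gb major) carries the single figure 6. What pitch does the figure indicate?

Counting 5 letter steps above Cb lands on A; in Gb major, that letter is Ab.

Ab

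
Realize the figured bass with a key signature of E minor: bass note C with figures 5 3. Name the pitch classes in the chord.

C, E, G

A third above C in this key is E.
A fifth above C in this key is G.
Together with the bass C, this spells C major in root position.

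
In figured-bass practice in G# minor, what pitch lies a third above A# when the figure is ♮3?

Counting 2 letter steps above A# lands on C; in G# minor, that letter is C#.
The ♮3 figure makes it natural, giving C.

C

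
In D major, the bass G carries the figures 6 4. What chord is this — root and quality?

The figures 6 4 indicate a triad in second inversion.
In second inversion the root lies a fourth above the bass: a fourth above G in D major is C#.
The chord tones are G, C#, E, giving C# diminished.

C# diminished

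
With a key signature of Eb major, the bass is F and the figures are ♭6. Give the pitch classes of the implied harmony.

F, Ab, Db

The written figures ♭6 are shorthand for 6/3: the 3 is implied.
A third above F in this key is Ab.
A sixth above F in this key is D, lowered to Db by the flat.
Together with the bass F, this spells Db major in first inversion.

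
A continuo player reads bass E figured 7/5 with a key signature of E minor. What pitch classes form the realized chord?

The written figures 7/5 are shorthand for 7/5/3: the 3 is implied.
A third above E in this key is G.
A fifth above E in this key is B.
A seventh above E in this key is D.
Together with the bass E, this spells E minor seventh in root position.

E, G, B, D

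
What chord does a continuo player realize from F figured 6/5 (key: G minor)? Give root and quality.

D minor seventh

The figures 6/5 indicate a seventh chord in first inversion.
In first inversion the root lies a sixth above the bass: a sixth above F in G minor is D.
The chord tones are F, A, C, D, giving D minor seventh.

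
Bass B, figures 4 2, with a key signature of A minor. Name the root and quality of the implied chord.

C major seventh

The figures 4 2 indicate a seventh chord in third inversion.
In third inversion the root lies a second above the bass: a second above B in A minor is C.
The chord tones are B, C, E, G, giving C major seventh.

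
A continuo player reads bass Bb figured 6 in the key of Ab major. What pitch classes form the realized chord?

The written figures 6 are shorthand for 6/3: the 3 is implied.
A third above Bb in this key is Db.
A sixth above Bb in this key is G.
Together with the bass Bb, this spells G diminished in first inversion.

Bb, Db, G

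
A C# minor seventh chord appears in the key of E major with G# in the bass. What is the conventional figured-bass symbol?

4/3

G# is the fifth of C# minor seventh, so the chord is in second inversion.
A seventh chord in second inversion is figured 6/4/3, conventionally abbreviated 4/3.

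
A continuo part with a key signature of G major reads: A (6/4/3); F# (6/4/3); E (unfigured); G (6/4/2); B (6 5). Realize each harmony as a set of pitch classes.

A (6/4/3): A, C, D, F#.
F# (6/4/3): F#, A, B, D.
E (5/3): E, G, B.
G (6/4/2): G, A, C, E.
B (6/5/3): B, D, F#, G.

A, C, D, F# | F#, A, B, D | E, G, B | G, A, C, E | B, D, F#, G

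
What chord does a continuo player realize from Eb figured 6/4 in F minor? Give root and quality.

Ab major

The figures 6/4 indicate a triad in second inversion.
In second inversion the root lies a fourth above the bass: a fourth above Eb in F minor is Ab.
The chord tones are Eb, Ab, C, giving Ab major.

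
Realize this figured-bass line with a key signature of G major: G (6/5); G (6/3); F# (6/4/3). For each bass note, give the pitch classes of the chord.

G, B, D, E | G, B, E | F#, A, B, D

G (6/5/3): G, B, D, E.
G (6/3): G, B, E.
F# (6/4/3): F#, A, B, D.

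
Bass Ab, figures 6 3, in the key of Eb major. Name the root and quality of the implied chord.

F minor

The figures 6 3 indicate a triad in first inversion.
In first inversion the root lies a sixth above the bass: a sixth above Ab in Eb major is F.
The chord tones are Ab, C, F, giving F minor.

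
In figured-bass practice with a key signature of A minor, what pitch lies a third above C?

Counting 2 letter steps above C lands on E; in A minor, that letter is E.

E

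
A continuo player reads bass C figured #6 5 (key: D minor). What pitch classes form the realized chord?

The written figures #6 5 are shorthand for 6/5/3: the 3 is implied.
A third above C in this key is E.
A fifth above C in this key is G.
A sixth above C in this key is A, raised to A# by the sharp.

C, E, G, A#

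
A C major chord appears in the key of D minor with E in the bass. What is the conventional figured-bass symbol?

6

E is the third of C major, so the chord is in first inversion.
A triad in first inversion is figured 6/3, conventionally abbreviated 6.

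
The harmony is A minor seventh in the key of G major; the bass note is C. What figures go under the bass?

6/5

C is the third of A minor seventh, so the chord is in first inversion.
A seventh chord in first inversion is figured 6/5/3, conventionally abbreviated 6/5.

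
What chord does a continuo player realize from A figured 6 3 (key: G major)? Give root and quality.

The figures 6 3 indicate a triad in first inversion.
In first inversion the root lies a sixth above the bass: a sixth above A in G major is F#.
The chord tones are A, C, F#, giving F# diminished.

F# diminished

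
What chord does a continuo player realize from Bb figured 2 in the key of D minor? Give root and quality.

C dominant seventh

The figures 2 indicate a seventh chord in third inversion.
In third inversion the root lies a second above the bass: a second above Bb in D minor is C.
The chord tones are Bb, C, E, G, giving C dominant seventh.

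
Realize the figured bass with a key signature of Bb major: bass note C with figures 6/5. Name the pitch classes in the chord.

C, Eb, G, A

The written figures 6/5 are shorthand for 6/5/3: the 3 is implied.
A third above C in this key is Eb.
A fifth above C in this key is G.
A sixth above C in this key is A.
Together with the bass C, this spells A half-diminished seventh in first inversion.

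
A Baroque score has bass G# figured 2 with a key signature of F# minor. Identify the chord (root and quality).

The figures 2 indicate a seventh chord in third inversion.
In third inversion the root lies a second above the bass: a second above G# in F# minor is A.
The chord tones are G#, A, C#, E, giving A major seventh.

A major seventh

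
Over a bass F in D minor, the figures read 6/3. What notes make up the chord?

F, A, D

A third above F in this key is A.
A sixth above F in this key is D.
Together with the bass F, this spells D minor in first inversion.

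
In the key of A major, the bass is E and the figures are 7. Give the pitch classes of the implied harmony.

The written figures 7 are shorthand for 7/5/3: the 5/3 are implied.
A third above E in this key is G#.
A fifth above E in this key is B.
A seventh above E in this key is D.
Together with the bass E, this spells E dominant seventh in root position.

E, G#, B, D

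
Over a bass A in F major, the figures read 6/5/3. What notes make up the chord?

A, C, E, F

A third above A in this key is C.
A fifth above A in this key is E.
A sixth above A in this key is F.
Together with the bass A, this spells F major seventh in first inversion.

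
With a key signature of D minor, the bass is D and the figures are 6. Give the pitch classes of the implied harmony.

The written figures 6 are shorthand for 6/3: the 3 is implied.
A third above D in this key is F.
A sixth above D in this key is Bb.
Together with the bass D, this spells Bb major in first inversion.

D, F, Bb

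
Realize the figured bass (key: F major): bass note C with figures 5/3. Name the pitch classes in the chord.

C, E, G

A third above C in this key is E.
A fifth above C in this key is G.
Together with the bass C, this spells C major in root position.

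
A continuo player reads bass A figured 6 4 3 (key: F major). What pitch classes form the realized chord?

A, C, D, F

A third above A in this key is C.
A fourth above A in this key is D.
A sixth above A in this key is F.
Together with the bass A, this spells D minor seventh in second inversion.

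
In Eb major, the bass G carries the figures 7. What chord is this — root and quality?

G minor seventh

The figures 7 indicate a seventh chord in root position.
In root position the bass is the root, so the root is G.
The chord tones are G, Bb, D, F, giving G minor seventh.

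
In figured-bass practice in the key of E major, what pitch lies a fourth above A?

Counting 3 letter steps above A lands on D; in E major, that letter is D#.

D#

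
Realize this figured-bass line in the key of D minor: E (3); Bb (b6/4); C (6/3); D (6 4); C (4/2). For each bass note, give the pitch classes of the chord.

E, G, Bb | Bb, E, Gb | C, E, A | D, G, Bb | C, D, F, A

E (5/3): E, G, Bb.
Bb (b6/4): Bb, E, Gb.
C (6/3): C, E, A.
D (6/4): D, G, Bb.
C (6/4/2): C, D, F, A.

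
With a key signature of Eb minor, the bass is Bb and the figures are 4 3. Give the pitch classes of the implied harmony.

Bb, Db, Eb, Gb

The written figures 4 3 are shorthand for 6/4/3: the 6 is implied.
A third above Bb in this key is Db.
A fourth above Bb in this key is Eb.
A sixth above Bb in this key is Gb.
Together with the bass Bb, this spells Eb minor seventh in second inversion.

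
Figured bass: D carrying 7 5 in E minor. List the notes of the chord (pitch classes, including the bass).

D, F#, A, C

The written figures 7 5 are shorthand for 7/5/3: the 3 is implied.
A third above D in this key is F#.
A fifth above D in this key is A.
A seventh above D in this key is C.
Together with the bass D, this spells D dominant seventh in root position.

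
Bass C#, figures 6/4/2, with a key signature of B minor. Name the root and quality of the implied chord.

The figures 6/4/2 indicate a seventh chord in third inversion.
In third inversion the root lies a second above the bass: a second above C# in B minor is D.
The chord tones are C#, D, F#, A, giving D major seventh.

D major seventh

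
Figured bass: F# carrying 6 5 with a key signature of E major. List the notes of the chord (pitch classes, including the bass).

The written figures 6 5 are shorthand for 6/5/3: the 3 is implied.
A third above F# in this key is A.
A fifth above F# in this key is C#.
A sixth above F# in this key is D#.
Together with the bass F#, this spells D# half-diminished seventh in first inversion.

F#, A, C#, D#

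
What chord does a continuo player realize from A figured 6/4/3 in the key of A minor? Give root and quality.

D minor seventh

The figures 6/4/3 indicate a seventh chord in second inversion.
In second inversion the root lies a fourth above the bass: a fourth above A in A minor is D.
The chord tones are A, C, D, F, giving D minor seventh.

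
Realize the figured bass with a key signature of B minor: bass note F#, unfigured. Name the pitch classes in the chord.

F#, A, C#

An unfigured bass implies 5/3.
A third above F# in this key is A.
A fifth above F# in this key is C#.
Together with the bass F#, this spells F# minor in root position.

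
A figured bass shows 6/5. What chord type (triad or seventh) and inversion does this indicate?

seventh chord, first inversion

6/5 is shorthand for 6/5/3.
Intervals of 6/5/3 above the bass form a seventh chord; the bass is the third, so this is first inversion.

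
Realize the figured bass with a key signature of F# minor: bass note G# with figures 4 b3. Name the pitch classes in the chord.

The written figures 4 b3 are shorthand for 6/4/3: the 6 is implied.
A third above G# in this key is B, lowered to Bb by the flat.
A fourth above G# in this key is C#.
A sixth above G# in this key is E.

G#, Bb, C#, E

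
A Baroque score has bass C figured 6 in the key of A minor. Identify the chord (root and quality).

The figures 6 indicate a triad in first inversion.
In first inversion the root lies a sixth above the bass: a sixth above C in A minor is A.
The chord tones are C, E, A, giving A minor.

A minor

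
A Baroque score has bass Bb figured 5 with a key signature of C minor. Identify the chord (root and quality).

The figures 5 indicate a triad in root position.
In root position the bass is the root, so the root is Bb.
The chord tones are Bb, D, F, giving Bb major.

Bb major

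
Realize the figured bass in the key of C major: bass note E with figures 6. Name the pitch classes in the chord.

E, G, C

The written figures 6 are shorthand for 6/3: the 3 is implied.
A third above E in this key is G.
A sixth above E in this key is C.
Together with the bass E, this spells C major in first inversion.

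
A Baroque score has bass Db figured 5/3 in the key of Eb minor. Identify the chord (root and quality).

Db major

The figures 5/3 indicate a triad in root position.
In root position the bass is the root, so the root is Db.
The chord tones are Db, F, Ab, giving Db major.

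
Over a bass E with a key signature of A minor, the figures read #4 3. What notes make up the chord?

The written figures #4 3 are shorthand for 6/4/3: the 6 is implied.
A third above E in this key is G.
A fourth above E in this key is A, raised to A# by the sharp.
A sixth above E in this key is C.

E, G, A#, C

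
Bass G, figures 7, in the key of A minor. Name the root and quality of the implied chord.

G dominant seventh

The figures 7 indicate a seventh chord in root position.
In root position the bass is the root, so the root is G.
The chord tones are G, B, D, F, giving G dominant seventh.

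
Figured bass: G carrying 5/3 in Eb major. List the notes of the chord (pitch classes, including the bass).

G, Bb, D

A third above G in this key is Bb.
A fifth above G in this key is D.
Together with the bass G, this spells G minor in root position.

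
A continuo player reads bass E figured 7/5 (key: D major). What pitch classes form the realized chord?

The written figures 7/5 are shorthand for 7/5/3: the 3 is implied.
A third above E in this key is G.
A fifth above E in this key is B.
A seventh above E in this key is D.
Together with the bass E, this spells E minor seventh in root position.

E, G, B, D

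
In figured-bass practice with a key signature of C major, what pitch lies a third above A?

C

Counting 2 letter steps above A lands on C; in C major, that letter is C.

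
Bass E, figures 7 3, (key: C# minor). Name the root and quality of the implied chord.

E major seventh

The figures 7 3 indicate a seventh chord in root position.
In root position the bass is the root, so the root is E.
The chord tones are E, G#, B, D#, giving E major seventh.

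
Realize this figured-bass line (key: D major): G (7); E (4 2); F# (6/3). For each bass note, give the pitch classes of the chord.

G (7/5/3): G, B, D, F#.
E (6/4/2): E, F#, A, C#.
F# (6/3): F#, A, D.

G, B, D, F# | E, F#, A, C# | F#, A, D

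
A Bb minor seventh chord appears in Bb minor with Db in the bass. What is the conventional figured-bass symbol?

6/5

Db is the third of Bb minor seventh, so the chord is in first inversion.
A seventh chord in first inversion is figured 6/5/3, conventionally abbreviated 6/5.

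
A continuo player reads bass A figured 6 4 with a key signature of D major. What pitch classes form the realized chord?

A fourth above A in this key is D.
A sixth above A in this key is F#.
Together with the bass A, this spells D major in second inversion.

A, D, F#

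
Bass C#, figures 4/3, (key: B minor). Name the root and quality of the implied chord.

The figures 4/3 indicate a seventh chord in second inversion.
In second inversion the root lies a fourth above the bass: a fourth above C# in B minor is F#.
The chord tones are C#, E, F#, A, giving F# minor seventh.

F# minor seventh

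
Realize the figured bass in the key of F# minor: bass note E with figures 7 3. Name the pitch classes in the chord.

E, G#, B, D

The written figures 7 3 are shorthand for 7/5/3: the 5 is implied.
A third above E in this key is G#.
A fifth above E in this key is B.
A seventh above E in this key is D.
Together with the bass E, this spells E dominant seventh in root position.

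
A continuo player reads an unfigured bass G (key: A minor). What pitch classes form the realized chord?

An unfigured bass implies 5/3.
A third above G in this key is B.
A fifth above G in this key is D.
Together with the bass G, this spells G major in root position.

G, B, D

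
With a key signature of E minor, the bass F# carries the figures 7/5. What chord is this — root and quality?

F# half-diminished seventh

The figures 7/5 indicate a seventh chord in root position.
In root position the bass is the root, so the root is F#.
The chord tones are F#, A, C, E, giving F# half-diminished seventh.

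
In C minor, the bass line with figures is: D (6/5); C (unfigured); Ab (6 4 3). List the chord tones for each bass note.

D, F, Ab, Bb | C, Eb, G | Ab, C, D, F

D (6/5/3): D, F, Ab, Bb.
C (5/3): C, Eb, G.
Ab (6/4/3): Ab, C, D, F.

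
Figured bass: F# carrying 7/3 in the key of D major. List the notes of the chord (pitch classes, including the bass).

F#, A, C#, E

The written figures 7/3 are shorthand for 7/5/3: the 5 is implied.
A third above F# in this key is A.
A fifth above F# in this key is C#.
A seventh above F# in this key is E.
Together with the bass F#, this spells F# minor seventh in root position.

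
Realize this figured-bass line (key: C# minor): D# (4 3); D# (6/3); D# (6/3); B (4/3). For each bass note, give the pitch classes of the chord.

D# (6/4/3): D#, F#, G#, B.
D# (6/3): D#, F#, B.
D# (6/3): D#, F#, B.
B (6/4/3): B, D#, E, G#.

D#, F#, G#, B | D#, F#, B | D#, F#, B | B, D#, E, G#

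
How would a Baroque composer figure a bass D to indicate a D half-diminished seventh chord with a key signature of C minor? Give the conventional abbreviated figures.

D is the root of D half-diminished seventh, so the chord is in root position.
A seventh chord in root position is figured 7/5/3, conventionally abbreviated 7.

7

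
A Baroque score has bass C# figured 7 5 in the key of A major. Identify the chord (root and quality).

C# minor seventh

The figures 7 5 indicate a seventh chord in root position.
In root position the bass is the root, so the root is C#.
The chord tones are C#, E, G#, B, giving C# minor seventh.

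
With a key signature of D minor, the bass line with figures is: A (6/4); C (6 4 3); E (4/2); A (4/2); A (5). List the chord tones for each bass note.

A (6/4): A, D, F.
C (6/4/3): C, E, F, A.
E (6/4/2): E, F, A, C.
A (6/4/2): A, Bb, D, F.
A (5/3): A, C, E.

A, D, F | C, E, F, A | E, F, A, C | A, Bb, D, F | A, C, E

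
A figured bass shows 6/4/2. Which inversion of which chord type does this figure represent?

Intervals of 6/4/2 above the bass form a seventh chord; the bass is the seventh, so this is third inversion.

seventh chord, third inversion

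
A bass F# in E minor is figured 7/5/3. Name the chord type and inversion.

seventh chord, root position

Intervals of 7/5/3 above the bass form a seventh chord; the bass is the root, so this is root position.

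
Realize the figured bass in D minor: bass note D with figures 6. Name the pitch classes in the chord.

D, F, Bb

The written figures 6 are shorthand for 6/3: the 3 is implied.
A third above D in this key is F.
A sixth above D in this key is Bb.
Together with the bass D, this spells Bb major in first inversion.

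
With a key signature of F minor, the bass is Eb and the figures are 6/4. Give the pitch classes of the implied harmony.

Eb, Ab, C

A fourth above Eb in this key is Ab.
A sixth above Eb in this key is C.
Together with the bass Eb, this spells Ab major in second inversion.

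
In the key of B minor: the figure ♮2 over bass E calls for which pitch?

F

Counting 1 letter step above E lands on F; in B minor, that letter is F#.
The ♮2 figure makes it natural, giving F.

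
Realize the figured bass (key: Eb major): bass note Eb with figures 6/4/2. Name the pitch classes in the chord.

Eb, F, Ab, C

A second above Eb in this key is F.
A fourth above Eb in this key is Ab.
A sixth above Eb in this key is C.
Together with the bass Eb, this spells F minor seventh in third inversion.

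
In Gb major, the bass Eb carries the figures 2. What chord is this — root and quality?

F half-diminished seventh

The figures 2 indicate a seventh chord in third inversion.
In third inversion the root lies a second above the bass: a second above Eb in Gb major is F.
The chord tones are Eb, F, Ab, Cb, giving F half-diminished seventh.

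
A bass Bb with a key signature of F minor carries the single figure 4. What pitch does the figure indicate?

Eb

Counting 3 letter steps above Bb lands on E; in F minor, that letter is Eb.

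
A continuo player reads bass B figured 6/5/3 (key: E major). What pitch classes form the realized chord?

B, D#, F#, G#

A third above B in this key is D#.
A fifth above B in this key is F#.
A sixth above B in this key is G#.
Together with the bass B, this spells G# minor seventh in first inversion.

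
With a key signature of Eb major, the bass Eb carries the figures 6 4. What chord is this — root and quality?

Ab major

The figures 6 4 indicate a triad in second inversion.
In second inversion the root lies a fourth above the bass: a fourth above Eb in Eb major is Ab.
The chord tones are Eb, Ab, C, giving Ab major.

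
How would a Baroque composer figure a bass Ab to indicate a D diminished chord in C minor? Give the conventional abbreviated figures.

Ab is the fifth of D diminished, so the chord is in second inversion.
A triad in second inversion is figured 6/4, conventionally abbreviated 6/4.

6/4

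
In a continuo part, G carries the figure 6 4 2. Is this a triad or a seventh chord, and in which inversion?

Intervals of 6/4/2 above the bass form a seventh chord; the bass is the seventh, so this is third inversion.

seventh chord, third inversion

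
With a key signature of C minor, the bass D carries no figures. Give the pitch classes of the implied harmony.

D, F, Ab

An unfigured bass implies 5/3.
A third above D in this key is F.
A fifth above D in this key is Ab.
Together with the bass D, this spells D diminished in root position.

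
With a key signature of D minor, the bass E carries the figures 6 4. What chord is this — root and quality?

The figures 6 4 indicate a triad in second inversion.
In second inversion the root lies a fourth above the bass: a fourth above E in D minor is A.
The chord tones are E, A, C, giving A minor.

A minor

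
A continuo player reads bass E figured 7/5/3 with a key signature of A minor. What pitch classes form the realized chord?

E, G, B, D

A third above E in this key is G.
A fifth above E in this key is B.
A seventh above E in this key is D.
Together with the bass E, this spells E minor seventh in root position.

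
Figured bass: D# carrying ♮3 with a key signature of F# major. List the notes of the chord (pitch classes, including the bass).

The written figures ♮3 are shorthand for 5/3: the 5 is implied.
A third above D# in this key is F#, made natural (F) by the ♮ figure.
A fifth above D# in this key is A#.

D#, F, A#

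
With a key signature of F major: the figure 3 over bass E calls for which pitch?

G

Counting 2 letter steps above E lands on G; in F major, that letter is G.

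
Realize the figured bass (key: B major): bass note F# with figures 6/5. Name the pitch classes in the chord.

The written figures 6/5 are shorthand for 6/5/3: the 3 is implied.
A third above F# in this key is A#.
A fifth above F# in this key is C#.
A sixth above F# in this key is D#.
Together with the bass F#, this spells D# minor seventh in first inversion.

F#, A#, C#, D#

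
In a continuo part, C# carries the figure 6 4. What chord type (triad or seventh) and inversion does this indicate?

triad, second inversion

Intervals of 6/4 above the bass form a triad; the bass is the fifth, so this is second inversion.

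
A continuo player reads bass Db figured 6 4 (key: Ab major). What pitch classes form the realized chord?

A fourth above Db in this key is G.
A sixth above Db in this key is Bb.
Together with the bass Db, this spells G diminished in second inversion.

Db, G, Bb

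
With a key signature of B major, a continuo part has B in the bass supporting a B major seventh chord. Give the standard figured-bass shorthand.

B is the root of B major seventh, so the chord is in root position.
A seventh chord in root position is figured 7/5/3, conventionally abbreviated 7.

7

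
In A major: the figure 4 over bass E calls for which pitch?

Counting 3 letter steps above E lands on A; in A major, that letter is A.

A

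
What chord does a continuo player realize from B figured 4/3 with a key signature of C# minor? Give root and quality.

The figures 4/3 indicate a seventh chord in second inversion.
In second inversion the root lies a fourth above the bass: a fourth above B in C# minor is E.
The chord tones are B, D#, E, G#, giving E major seventh.

E major seventh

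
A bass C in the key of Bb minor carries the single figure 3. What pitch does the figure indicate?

Counting 2 letter steps above C lands on E; in Bb minor, that letter is Eb.

Eb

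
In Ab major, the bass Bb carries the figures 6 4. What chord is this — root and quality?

The figures 6 4 indicate a triad in second inversion.
In second inversion the root lies a fourth above the bass: a fourth above Bb in Ab major is Eb.
The chord tones are Bb, Eb, G, giving Eb major.

Eb major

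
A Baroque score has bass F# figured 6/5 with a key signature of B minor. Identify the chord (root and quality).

The figures 6/5 indicate a seventh chord in first inversion.
In first inversion the root lies a sixth above the bass: a sixth above F# in B minor is D.
The chord tones are F#, A, C#, D, giving D major seventh.

D major seventh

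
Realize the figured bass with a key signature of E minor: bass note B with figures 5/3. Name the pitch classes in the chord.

B, D, F#

A third above B in this key is D.
A fifth above B in this key is F#.
Together with the bass B, this spells B minor in root position.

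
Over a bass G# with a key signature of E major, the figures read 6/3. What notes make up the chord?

A third above G# in this key is B.
A sixth above G# in this key is E.
Together with the bass G#, this spells E major in first inversion.

G#, B, E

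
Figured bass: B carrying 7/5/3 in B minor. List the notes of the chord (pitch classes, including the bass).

B, D, F#, A

A third above B in this key is D.
A fifth above B in this key is F#.
A seventh above B in this key is A.
Together with the bass B, this spells B minor seventh in root position.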